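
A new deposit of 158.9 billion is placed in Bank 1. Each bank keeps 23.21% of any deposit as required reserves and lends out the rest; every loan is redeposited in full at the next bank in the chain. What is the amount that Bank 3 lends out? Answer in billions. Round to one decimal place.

Each bank lends a fraction (1 − rr) = 0.7679 of the deposit it receives, so Bank 3 receives 158.9·0.7679^2 and lends 158.9·0.7679^3 ≈ 71.9512 billion.

72.0 billion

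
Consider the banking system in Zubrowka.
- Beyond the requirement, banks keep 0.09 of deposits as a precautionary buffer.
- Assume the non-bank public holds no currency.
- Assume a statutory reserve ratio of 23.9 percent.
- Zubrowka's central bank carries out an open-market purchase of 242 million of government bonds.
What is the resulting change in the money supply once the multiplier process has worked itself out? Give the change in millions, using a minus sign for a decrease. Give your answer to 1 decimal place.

The money multiplier is m = 1 / (rr + e) = 1 / (0.239 + 0.09) ≈ 3.03951.
The purchase adds 242 million of base, so ΔM = m × ΔMB = 3.03951 × (+242) ≈ 735.5614 million.

735.6 million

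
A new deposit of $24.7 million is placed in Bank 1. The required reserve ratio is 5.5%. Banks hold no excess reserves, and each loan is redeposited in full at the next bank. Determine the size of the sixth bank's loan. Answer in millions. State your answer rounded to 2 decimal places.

$17.59 million

Each bank lends a fraction (1 − rr) = 0.9450 of the deposit it receives, so Bank 6 receives 24.7·0.9450^5 and lends 24.7·0.9450^6 ≈ 17.5909 million.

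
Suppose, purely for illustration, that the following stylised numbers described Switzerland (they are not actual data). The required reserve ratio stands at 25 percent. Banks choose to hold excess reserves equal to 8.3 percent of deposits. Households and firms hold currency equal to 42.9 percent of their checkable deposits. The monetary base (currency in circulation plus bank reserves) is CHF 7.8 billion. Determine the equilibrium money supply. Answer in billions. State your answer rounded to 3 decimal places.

CHF 14.628 billion

The money multiplier is m = (1 + c) / (rr + e + c) = (1 + 0.429) / (0.25 + 0.083 + 0.429) ≈ 1.87533.
So M = m × MB = 1.87533 × 7.8 ≈ 14.6276 billion.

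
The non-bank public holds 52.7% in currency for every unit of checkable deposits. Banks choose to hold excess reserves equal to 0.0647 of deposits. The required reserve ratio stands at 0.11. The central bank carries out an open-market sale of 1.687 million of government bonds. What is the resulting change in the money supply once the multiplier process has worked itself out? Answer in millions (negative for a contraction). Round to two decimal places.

The money multiplier is m = (1 + c) / (rr + e + c) = (1 + 0.527) / (0.11 + 0.0647 + 0.527) ≈ 2.1761.
The sale removes 1.687 million of base, so ΔM = m × ΔMB = 2.1761 × (−1.687) ≈ -3.6711 million.

-3.67 million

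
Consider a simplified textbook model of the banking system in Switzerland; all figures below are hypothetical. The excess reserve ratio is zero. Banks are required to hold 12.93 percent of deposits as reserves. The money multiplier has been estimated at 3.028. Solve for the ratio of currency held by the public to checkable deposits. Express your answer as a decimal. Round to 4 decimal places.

Using m = 3.028. From m = (1 + c)/(c + rr + e), rearranging gives 1 + c = m·(c + rr + e), so c·(1 − m) = m·(rr + e) − 1.
Hence c = [m·(rr + e) − 1]/(1 − m) = [3.028 × (0.1293 + 0) − 1] / (1 − 3.028) ≈ 0.300039.

0.3000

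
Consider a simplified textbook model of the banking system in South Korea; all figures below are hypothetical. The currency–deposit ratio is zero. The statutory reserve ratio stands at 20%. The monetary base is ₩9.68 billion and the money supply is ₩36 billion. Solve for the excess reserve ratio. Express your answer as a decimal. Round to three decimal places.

0.069

Using m = M/MB = 36/9.68 ≈ 3.719008. Since m = (1 + c)/(c + rr + e), the denominator satisfies c + rr + e = (1 + c)/m = (1 + 0) / 3.719008 ≈ 0.268889.
With c = 0 and rr = 0.2, the excess reserve ratio is 0.268889 − 0 − 0.2 = 0.068889.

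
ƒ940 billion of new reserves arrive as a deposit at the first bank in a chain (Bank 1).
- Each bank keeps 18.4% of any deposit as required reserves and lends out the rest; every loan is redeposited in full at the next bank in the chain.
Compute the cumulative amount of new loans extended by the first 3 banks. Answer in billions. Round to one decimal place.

Bank i lends (1 − rr)^i of the original deposit: Bank 1 lends 940·0.8160 = 767.0400, Bank 2 lends 940·0.8160² ≈ 625.9046, and so on.
Summing a geometric series: total = 940·[0.8160·(1 − 0.8160^3) / (1 − 0.8160)] ≈ 1903.6828 billion.

ƒ1903.7 billion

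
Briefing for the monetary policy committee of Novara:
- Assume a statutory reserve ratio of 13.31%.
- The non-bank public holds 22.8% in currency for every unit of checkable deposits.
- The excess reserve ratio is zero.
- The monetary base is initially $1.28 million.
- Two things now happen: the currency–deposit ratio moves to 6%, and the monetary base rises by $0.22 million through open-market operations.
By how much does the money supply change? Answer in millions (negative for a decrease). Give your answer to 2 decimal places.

$3.88 million

Before: m₁ = (1 + 0.228) / (0.1331 + 0.228) ≈ 3.4007, MB₁ = 1.28, so M₁ = 3.4007 × 1.28 ≈ 4.3529 million.
After: m₂ = (1 + 0.06) / (0.1331 + 0.06) ≈ 5.4894, MB₂ = 1.28 + 0.22 = 1.5, so M₂ = 5.4894 × 1.5 = 8.2341 million.
ΔM = M₂ − M₁ = 8.2341 − 4.3529 = 3.8812 million.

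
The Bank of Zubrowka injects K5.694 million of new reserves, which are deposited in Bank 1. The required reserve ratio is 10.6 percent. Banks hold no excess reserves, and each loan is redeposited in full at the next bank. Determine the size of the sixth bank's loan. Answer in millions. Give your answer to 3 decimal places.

K2.907 million

Each bank lends a fraction (1 − rr) = 0.8940 of the deposit it receives, so Bank 6 receives 5.694·0.8940^5 and lends 5.694·0.8940^6 ≈ 2.9070 million.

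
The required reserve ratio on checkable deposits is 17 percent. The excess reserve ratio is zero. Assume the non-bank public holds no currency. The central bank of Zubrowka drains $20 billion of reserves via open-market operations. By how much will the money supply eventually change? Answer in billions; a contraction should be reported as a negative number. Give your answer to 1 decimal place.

-117.6 billion

The simple money multiplier is m = 1/rr = 1/0.17 ≈ 5.8824.
An open-market sale reduces the monetary base by 20 billion, so ΔM = m × ΔMB = 5.8824 × (−20) = -117.648 billion.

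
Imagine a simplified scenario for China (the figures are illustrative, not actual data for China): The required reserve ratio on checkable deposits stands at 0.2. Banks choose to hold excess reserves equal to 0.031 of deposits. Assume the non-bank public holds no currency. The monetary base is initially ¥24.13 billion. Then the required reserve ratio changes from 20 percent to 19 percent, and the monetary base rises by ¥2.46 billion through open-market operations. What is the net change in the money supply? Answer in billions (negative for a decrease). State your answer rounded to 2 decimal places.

Before: m₁ = 1 / (0.2 + 0.031) ≈ 4.32900, MB₁ = 24.13, so M₁ = 4.32900 × 24.13 ≈ 104.4588 billion.
After: m₂ = 1 / (0.19 + 0.031) ≈ 4.52489, MB₂ = 24.13 + 2.46 = 26.59, so M₂ = 4.52489 × 26.59 ≈ 120.3168 billion.
ΔM = M₂ − M₁ = 120.3168 − 104.4588 = 15.858 billion.

¥15.86 billion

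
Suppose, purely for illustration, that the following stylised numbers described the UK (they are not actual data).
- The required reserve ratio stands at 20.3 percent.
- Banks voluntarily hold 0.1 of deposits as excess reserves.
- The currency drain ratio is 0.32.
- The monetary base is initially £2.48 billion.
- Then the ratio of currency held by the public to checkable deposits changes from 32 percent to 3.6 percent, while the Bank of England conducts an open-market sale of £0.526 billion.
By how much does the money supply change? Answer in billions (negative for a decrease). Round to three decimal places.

£0.717 billion

Before: m₁ = (1 + 0.32) / (0.203 + 0.1 + 0.32) ≈ 2.11878, MB₁ = 2.48, so M₁ = 2.11878 × 2.48 ≈ 5.2546 billion.
After: m₂ = (1 + 0.036) / (0.203 + 0.1 + 0.036) ≈ 3.05605, MB₂ = 2.48 − 0.526 = 1.954, so M₂ = 3.05605 × 1.954 ≈ 5.9715 billion.
ΔM = M₂ − M₁ = 5.9715 − 5.2546 = 0.7169 billion.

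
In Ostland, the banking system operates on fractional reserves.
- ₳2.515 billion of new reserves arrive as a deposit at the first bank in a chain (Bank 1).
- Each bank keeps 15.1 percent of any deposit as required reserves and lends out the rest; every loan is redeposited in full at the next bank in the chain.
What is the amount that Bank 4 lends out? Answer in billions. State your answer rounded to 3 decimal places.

Each bank lends a fraction (1 − rr) = 0.8490 of the deposit it receives, so Bank 4 receives 2.515·0.8490^3 and lends 2.515·0.8490^4 ≈ 1.3067 billion.

₳1.307 billion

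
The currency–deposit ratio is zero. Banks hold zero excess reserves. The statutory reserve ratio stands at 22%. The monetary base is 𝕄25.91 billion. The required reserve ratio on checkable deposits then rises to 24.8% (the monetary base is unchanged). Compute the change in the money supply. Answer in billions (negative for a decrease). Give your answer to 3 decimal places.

Initially m₁ = 1 / (0.22) ≈ 4.545455, so M₁ = 4.545455 × 25.91 ≈ 117.7727 billion.
After the change m₂ = 1 / (0.248) ≈ 4.032258, so M₂ = 4.032258 × 25.91 ≈ 104.4758 billion.
ΔM = M₂ − M₁ = 104.4758 − 117.7727 = -13.2969 billion.

-13.297 billion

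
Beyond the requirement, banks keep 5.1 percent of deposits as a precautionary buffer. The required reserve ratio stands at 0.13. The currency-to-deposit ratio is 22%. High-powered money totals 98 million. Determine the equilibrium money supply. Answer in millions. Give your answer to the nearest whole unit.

298 million

The money multiplier is m = (1 + c) / (rr + e + c) = (1 + 0.22) / (0.13 + 0.051 + 0.22) ≈ 3.0424.
So M = m × MB = 3.0424 × 98 = 298.1552 million.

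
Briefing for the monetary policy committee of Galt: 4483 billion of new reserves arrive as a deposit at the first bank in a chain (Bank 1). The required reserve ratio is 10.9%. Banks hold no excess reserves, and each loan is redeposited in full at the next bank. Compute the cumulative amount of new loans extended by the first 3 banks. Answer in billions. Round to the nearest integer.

10724 billion

Bank i lends (1 − rr)^i of the original deposit: Bank 1 lends 4483·0.8910 = 3994.3530, Bank 2 lends 4483·0.8910² ≈ 3558.9685, and so on.
Summing a geometric series: total = 4483·[0.8910·(1 − 0.8910^3) / (1 − 0.8910)] ≈ 10724.3625 billion.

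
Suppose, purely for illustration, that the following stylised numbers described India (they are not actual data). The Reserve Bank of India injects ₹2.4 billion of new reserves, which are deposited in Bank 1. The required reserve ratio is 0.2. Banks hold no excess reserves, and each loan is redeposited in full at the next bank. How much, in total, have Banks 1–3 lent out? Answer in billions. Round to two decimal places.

₹4.68 billion

Bank i lends (1 − rr)^i of the original deposit: Bank 1 lends 2.4·0.8000 = 1.9200, Bank 2 lends 2.4·0.8000² = 1.5360, and so on.
Summing a geometric series: total = 2.4·[0.8000·(1 − 0.8000^3) / (1 − 0.8000)] = 4.6848 billion.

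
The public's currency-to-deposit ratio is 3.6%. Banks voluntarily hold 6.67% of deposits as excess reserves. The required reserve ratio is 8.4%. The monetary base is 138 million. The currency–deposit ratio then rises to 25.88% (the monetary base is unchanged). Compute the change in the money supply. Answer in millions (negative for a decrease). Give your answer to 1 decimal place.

Initially m₁ = (1 + 0.036) / (0.084 + 0.0667 + 0.036) ≈ 5.54901, so M₁ = 5.54901 × 138 ≈ 765.7634 million.
After the change m₂ = (1 + 0.2588) / (0.084 + 0.0667 + 0.2588) ≈ 3.07399, so M₂ = 3.07399 × 138 ≈ 424.2106 million.
ΔM = M₂ − M₁ = 424.2106 − 765.7634 = -341.5528 million.

-341.6 million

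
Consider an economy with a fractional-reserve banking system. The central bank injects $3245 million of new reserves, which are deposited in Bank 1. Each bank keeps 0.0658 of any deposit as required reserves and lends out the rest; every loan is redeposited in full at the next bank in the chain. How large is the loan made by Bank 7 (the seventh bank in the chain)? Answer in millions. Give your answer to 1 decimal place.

Each bank lends a fraction (1 − rr) = 0.9342 of the deposit it receives, so Bank 7 receives 3245·0.9342^6 and lends 3245·0.9342^7 ≈ 2015.0867 million.

$2015.1 million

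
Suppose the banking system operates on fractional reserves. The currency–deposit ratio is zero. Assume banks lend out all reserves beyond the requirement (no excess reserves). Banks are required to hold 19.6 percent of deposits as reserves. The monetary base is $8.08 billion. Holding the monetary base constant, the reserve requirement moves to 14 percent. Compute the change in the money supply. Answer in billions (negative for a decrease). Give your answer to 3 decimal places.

$16.490 billion

Initially m₁ = 1 / (0.196) ≈ 5.10204, so M₁ = 5.10204 × 8.08 ≈ 41.2245 billion.
After the change m₂ = 1 / (0.14) ≈ 7.14286, so M₂ = 7.14286 × 8.08 ≈ 57.7143 billion.
ΔM = M₂ − M₁ = 57.7143 − 41.2245 = 16.4898 billion.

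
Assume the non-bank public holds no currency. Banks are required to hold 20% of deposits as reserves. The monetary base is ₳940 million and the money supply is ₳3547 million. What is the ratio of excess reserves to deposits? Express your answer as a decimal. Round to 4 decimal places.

0.0650

Using m = M/MB = 3547/940 ≈ 3.773404. Since m = (1 + c)/(c + rr + e), the denominator satisfies c + rr + e = (1 + c)/m = (1 + 0) / 3.773404 ≈ 0.265013.
With c = 0 and rr = 0.2, the ratio of excess reserves to deposits is 0.265013 − 0 − 0.2 = 0.065013.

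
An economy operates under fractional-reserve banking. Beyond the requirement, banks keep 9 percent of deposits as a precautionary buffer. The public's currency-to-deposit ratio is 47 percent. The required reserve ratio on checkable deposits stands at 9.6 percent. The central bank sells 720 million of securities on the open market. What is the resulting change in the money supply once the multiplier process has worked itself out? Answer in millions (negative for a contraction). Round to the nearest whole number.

-1613 million

The money multiplier is m = (1 + c) / (rr + e + c) = (1 + 0.47) / (0.096 + 0.09 + 0.47) ≈ 2.2409.
The sale removes 720 million of base, so ΔM = m × ΔMB = 2.2409 × (−720) = -1613.448 million.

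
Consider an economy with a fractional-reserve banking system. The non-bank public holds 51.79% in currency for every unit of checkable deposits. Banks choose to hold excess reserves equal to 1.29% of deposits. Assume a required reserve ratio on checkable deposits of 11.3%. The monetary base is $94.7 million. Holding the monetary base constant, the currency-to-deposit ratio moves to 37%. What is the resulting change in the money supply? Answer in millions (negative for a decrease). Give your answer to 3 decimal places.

$38.347 million

Initially m₁ = (1 + 0.5179) / (0.113 + 0.0129 + 0.5179) ≈ 2.357720, so M₁ = 2.357720 × 94.7 ≈ 223.2761 million.
After the change m₂ = (1 + 0.37) / (0.113 + 0.0129 + 0.37) ≈ 2.762654, so M₂ = 2.762654 × 94.7 ≈ 261.6233 million.
ΔM = M₂ − M₁ = 261.6233 − 223.2761 = 38.3472 million.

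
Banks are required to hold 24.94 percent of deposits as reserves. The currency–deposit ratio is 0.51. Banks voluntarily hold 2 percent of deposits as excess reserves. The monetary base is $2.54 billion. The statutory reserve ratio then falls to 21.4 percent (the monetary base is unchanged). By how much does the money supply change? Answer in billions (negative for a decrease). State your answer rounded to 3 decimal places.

$0.234 billion

Initially m₁ = (1 + 0.51) / (0.2494 + 0.02 + 0.51) ≈ 1.93739, so M₁ = 1.93739 × 2.54 ≈ 4.921 billion.
After the change m₂ = (1 + 0.51) / (0.214 + 0.02 + 0.51) ≈ 2.02957, so M₂ = 2.02957 × 2.54 ≈ 5.1551 billion.
ΔM = M₂ − M₁ = 5.1551 − 4.921 = 0.2341 billion.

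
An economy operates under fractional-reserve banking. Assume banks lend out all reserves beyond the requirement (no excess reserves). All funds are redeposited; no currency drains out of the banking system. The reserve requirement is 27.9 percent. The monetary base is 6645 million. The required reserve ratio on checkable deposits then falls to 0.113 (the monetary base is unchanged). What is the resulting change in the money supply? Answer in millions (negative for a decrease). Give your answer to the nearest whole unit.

34988 million

Initially m₁ = 1 / (0.279) ≈ 3.58423, so M₁ = 3.58423 × 6645 ≈ 23817.2083 million.
After the change m₂ = 1 / (0.113) ≈ 8.84956, so M₂ = 8.84956 × 6645 = 58805.3262 million.
ΔM = M₂ − M₁ = 58805.3262 − 23817.2083 = 34988.1179 million.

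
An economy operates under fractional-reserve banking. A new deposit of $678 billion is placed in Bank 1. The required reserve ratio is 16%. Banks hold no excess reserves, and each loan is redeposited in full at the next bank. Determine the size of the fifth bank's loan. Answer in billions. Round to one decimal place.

Each bank lends a fraction (1 − rr) = 0.8400 of the deposit it receives, so Bank 5 receives 678·0.8400^4 and lends 678·0.8400^5 ≈ 283.5477 billion.

$283.5 billion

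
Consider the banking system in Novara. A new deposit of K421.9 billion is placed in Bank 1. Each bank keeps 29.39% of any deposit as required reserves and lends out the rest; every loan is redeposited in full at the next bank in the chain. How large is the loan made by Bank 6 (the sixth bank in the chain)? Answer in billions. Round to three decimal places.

Each bank lends a fraction (1 − rr) = 0.7061 of the deposit it receives, so Bank 6 receives 421.9·0.7061^5 and lends 421.9·0.7061^6 ≈ 52.2886 billion.

K52.289 billion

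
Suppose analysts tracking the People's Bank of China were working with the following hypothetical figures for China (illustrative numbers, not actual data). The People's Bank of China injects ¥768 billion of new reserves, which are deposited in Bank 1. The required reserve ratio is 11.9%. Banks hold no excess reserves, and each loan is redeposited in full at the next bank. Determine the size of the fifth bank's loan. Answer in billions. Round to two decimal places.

¥407.61 billion

Each bank lends a fraction (1 − rr) = 0.8810 of the deposit it receives, so Bank 5 receives 768·0.8810^4 and lends 768·0.8810^5 ≈ 407.6062 billion.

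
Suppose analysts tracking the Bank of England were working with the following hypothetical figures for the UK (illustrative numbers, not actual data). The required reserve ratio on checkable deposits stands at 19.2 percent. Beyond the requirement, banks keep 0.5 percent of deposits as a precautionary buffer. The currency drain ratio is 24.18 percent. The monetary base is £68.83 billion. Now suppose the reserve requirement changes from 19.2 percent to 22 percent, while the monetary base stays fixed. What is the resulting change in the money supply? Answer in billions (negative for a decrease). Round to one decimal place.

Initially m₁ = (1 + 0.2418) / (0.192 + 0.005 + 0.2418) ≈ 2.83, so M₁ = 2.83 × 68.83 = 194.7889 billion.
After the change m₂ = (1 + 0.2418) / (0.22 + 0.005 + 0.2418) ≈ 2.6602, so M₂ = 2.6602 × 68.83 ≈ 183.1016 billion.
ΔM = M₂ − M₁ = 183.1016 − 194.7889 = -11.6873 billion.

-11.7 billion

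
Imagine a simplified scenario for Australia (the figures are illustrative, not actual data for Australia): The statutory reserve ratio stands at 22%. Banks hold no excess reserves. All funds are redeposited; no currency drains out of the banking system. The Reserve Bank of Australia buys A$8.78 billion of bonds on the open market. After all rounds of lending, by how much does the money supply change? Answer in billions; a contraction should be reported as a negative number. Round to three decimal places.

The simple money multiplier is m = 1/rr = 1/0.22 ≈ 4.54545.
An open-market purchase increases the monetary base by 8.78 billion, so ΔM = m × ΔMB = 4.54545 × 8.78 ≈ 39.9091 billion.

A$39.909 billion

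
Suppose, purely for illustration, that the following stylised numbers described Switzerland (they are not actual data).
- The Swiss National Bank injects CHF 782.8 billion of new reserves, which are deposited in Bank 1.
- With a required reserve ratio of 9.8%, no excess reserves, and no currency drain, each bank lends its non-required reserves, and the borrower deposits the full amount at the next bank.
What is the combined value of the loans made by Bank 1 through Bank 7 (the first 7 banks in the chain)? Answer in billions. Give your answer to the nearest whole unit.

Bank i lends (1 − rr)^i of the original deposit: Bank 1 lends 782.8·0.9020 = 706.0856, Bank 2 lends 782.8·0.9020² ≈ 636.8892, and so on.
Summing a geometric series: total = 782.8·[0.9020·(1 − 0.9020^7) / (1 − 0.9020)] ≈ 3704.8826 billion.

CHF 3705 billion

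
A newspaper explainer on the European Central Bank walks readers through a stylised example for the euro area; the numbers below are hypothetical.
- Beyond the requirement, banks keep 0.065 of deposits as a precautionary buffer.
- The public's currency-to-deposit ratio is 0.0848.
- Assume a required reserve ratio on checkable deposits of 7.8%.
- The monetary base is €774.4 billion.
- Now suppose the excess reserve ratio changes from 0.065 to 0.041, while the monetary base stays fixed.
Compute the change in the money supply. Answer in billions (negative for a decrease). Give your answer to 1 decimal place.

€434.3 billion

Initially m₁ = (1 + 0.0848) / (0.078 + 0.065 + 0.0848) ≈ 4.76207, so M₁ = 4.76207 × 774.4 ≈ 3687.747 billion.
After the change m₂ = (1 + 0.0848) / (0.078 + 0.041 + 0.0848) ≈ 5.32287, so M₂ = 5.32287 × 774.4 ≈ 4122.0305 billion.
ΔM = M₂ − M₁ = 4122.0305 − 3687.747 = 434.2835 billion.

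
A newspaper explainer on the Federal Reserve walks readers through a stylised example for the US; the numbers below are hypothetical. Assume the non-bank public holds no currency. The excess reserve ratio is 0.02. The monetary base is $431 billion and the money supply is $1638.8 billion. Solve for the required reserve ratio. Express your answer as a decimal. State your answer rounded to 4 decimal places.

Using m = M/MB = 1638.8/431 ≈ 3.802320. Since m = (1 + c)/(c + rr + e), the denominator satisfies c + rr + e = (1 + c)/m = (1 + 0) / 3.802320 ≈ 0.262997.
With c = 0 and e = 0.02, the required reserve ratio is 0.262997 − 0 − 0.02 = 0.242997.

0.2430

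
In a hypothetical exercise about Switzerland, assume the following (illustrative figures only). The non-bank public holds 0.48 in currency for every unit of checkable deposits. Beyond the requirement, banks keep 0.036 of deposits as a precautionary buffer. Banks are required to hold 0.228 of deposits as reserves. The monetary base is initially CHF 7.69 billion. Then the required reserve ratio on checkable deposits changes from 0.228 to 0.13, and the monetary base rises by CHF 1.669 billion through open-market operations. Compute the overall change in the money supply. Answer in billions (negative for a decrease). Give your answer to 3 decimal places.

CHF 6.144 billion

Before: m₁ = (1 + 0.48) / (0.228 + 0.036 + 0.48) ≈ 1.98925, MB₁ = 7.69, so M₁ = 1.98925 × 7.69 ≈ 15.2973 billion.
After: m₂ = (1 + 0.48) / (0.13 + 0.036 + 0.48) ≈ 2.29102, MB₂ = 7.69 + 1.669 = 9.359, so M₂ = 2.29102 × 9.359 ≈ 21.4417 billion.
ΔM = M₂ − M₁ = 21.4417 − 15.2973 = 6.1444 billion.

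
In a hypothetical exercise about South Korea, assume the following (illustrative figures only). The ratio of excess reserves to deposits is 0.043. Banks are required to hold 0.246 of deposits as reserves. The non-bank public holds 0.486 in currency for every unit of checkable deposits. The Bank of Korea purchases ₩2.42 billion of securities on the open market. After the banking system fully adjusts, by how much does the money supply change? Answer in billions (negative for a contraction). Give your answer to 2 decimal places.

The money multiplier is m = (1 + c) / (rr + e + c) = (1 + 0.486) / (0.246 + 0.043 + 0.486) ≈ 1.9174.
The purchase adds 2.42 billion of base, so ΔM = m × ΔMB = 1.9174 × (+2.42) ≈ 4.6401 billion.

₩4.64 billion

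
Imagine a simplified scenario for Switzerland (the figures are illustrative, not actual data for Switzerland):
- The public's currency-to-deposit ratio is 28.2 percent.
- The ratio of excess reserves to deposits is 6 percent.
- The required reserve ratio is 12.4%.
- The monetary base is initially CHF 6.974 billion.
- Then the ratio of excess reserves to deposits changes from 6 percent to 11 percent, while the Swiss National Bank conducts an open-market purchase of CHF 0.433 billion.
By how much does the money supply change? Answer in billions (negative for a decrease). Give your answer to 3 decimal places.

Before: m₁ = (1 + 0.282) / (0.124 + 0.06 + 0.282) ≈ 2.75107, MB₁ = 6.974, so M₁ = 2.75107 × 6.974 ≈ 19.186 billion.
After: m₂ = (1 + 0.282) / (0.124 + 0.11 + 0.282) ≈ 2.48450, MB₂ = 6.974 + 0.433 = 7.407, so M₂ = 2.48450 × 7.407 ≈ 18.4027 billion.
ΔM = M₂ − M₁ = 18.4027 − 19.186 = -0.7833 billion.

-0.783 billion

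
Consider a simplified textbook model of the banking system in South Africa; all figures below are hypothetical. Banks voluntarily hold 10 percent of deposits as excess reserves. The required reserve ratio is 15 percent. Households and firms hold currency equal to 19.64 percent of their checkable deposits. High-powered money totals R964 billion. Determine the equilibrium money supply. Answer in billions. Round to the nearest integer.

The money multiplier is m = (1 + c) / (rr + e + c) = (1 + 0.1964) / (0.15 + 0.1 + 0.1964) ≈ 2.6801.
So M = m × MB = 2.6801 × 964 = 2583.6164 billion.

R2584 billion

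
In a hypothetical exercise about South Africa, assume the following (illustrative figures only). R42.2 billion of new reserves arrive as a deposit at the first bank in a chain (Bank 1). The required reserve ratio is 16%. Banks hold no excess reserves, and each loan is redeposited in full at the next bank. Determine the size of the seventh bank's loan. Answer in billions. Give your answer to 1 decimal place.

R12.5 billion

Each bank lends a fraction (1 − rr) = 0.8400 of the deposit it receives, so Bank 7 receives 42.2·0.8400^6 and lends 42.2·0.8400^7 ≈ 12.4528 billion.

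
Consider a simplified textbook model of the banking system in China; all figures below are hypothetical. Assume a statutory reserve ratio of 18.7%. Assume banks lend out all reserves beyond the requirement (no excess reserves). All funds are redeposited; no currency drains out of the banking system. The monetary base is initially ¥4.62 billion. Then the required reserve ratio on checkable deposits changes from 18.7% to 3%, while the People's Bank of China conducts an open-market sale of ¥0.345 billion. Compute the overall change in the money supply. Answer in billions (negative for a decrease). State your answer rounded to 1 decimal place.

¥117.8 billion

Before: m₁ = 1 / (0.187) ≈ 5.3476, MB₁ = 4.62, so M₁ = 5.3476 × 4.62 ≈ 24.7059 billion.
After: m₂ = 1 / (0.03) ≈ 33.3333, MB₂ = 4.62 − 0.345 = 4.275, so M₂ = 33.3333 × 4.275 ≈ 142.4999 billion.
ΔM = M₂ − M₁ = 142.4999 − 24.7059 = 117.794 billion.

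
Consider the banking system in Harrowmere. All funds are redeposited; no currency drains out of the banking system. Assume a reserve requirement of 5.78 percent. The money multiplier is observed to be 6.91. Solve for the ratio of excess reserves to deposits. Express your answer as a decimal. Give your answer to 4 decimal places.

0.0869

Using m = 6.91. Since m = (1 + c)/(c + rr + e), the denominator satisfies c + rr + e = (1 + c)/m = (1 + 0) / 6.91 ≈ 0.144718.
With c = 0 and rr = 0.0578, the ratio of excess reserves to deposits is 0.144718 − 0 − 0.0578 = 0.086918.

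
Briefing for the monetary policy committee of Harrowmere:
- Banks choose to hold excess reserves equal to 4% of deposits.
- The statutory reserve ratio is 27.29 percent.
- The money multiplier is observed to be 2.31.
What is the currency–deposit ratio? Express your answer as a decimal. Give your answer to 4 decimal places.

Using m = 2.31. From m = (1 + c)/(c + rr + e), rearranging gives 1 + c = m·(c + rr + e), so c·(1 − m) = m·(rr + e) − 1.
Hence c = [m·(rr + e) − 1]/(1 − m) = [2.31 × (0.2729 + 0.04) − 1] / (1 − 2.31) ≈ 0.211604.

0.2116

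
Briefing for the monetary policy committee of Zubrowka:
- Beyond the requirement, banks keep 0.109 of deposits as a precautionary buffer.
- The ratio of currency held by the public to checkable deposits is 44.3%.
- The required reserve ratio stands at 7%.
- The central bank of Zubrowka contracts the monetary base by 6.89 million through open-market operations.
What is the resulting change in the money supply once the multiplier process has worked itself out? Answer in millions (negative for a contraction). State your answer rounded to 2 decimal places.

-15.98 million

The money multiplier is m = (1 + c) / (rr + e + c) = (1 + 0.443) / (0.07 + 0.109 + 0.443) ≈ 2.3199.
The sale removes 6.89 million of base, so ΔM = m × ΔMB = 2.3199 × (−6.89) ≈ -15.9841 million.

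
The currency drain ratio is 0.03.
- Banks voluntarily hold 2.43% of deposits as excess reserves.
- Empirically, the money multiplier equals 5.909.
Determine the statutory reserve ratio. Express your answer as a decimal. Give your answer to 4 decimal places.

Using m = 5.909. Since m = (1 + c)/(c + rr + e), the denominator satisfies c + rr + e = (1 + c)/m = (1 + 0.03) / 5.909 ≈ 0.174310.
With c = 0.03 and e = 0.0243, the statutory reserve ratio is 0.174310 − 0.03 − 0.0243 = 0.12001.

0.1200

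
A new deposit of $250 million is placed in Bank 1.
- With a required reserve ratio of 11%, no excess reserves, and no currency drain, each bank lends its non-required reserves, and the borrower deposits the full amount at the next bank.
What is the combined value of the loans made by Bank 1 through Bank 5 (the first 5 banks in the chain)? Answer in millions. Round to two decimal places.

$893.22 million

Bank i lends (1 − rr)^i of the original deposit: Bank 1 lends 250·0.8900 = 222.5000, Bank 2 lends 250·0.8900² = 198.0250, and so on.
Summing a geometric series: total = 250·[0.8900·(1 − 0.8900^5) / (1 − 0.8900)] ≈ 893.2243 million.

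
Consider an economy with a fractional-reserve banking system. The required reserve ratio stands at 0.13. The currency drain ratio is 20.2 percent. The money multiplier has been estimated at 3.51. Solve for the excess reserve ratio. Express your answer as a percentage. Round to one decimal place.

1.0%

Using m = 3.51. Since m = (1 + c)/(c + rr + e), the denominator satisfies c + rr + e = (1 + c)/m = (1 + 0.202) / 3.51 ≈ 0.342450.
With c = 0.202 and rr = 0.13, the excess reserve ratio is 0.342450 − 0.202 − 0.13 = 0.01045.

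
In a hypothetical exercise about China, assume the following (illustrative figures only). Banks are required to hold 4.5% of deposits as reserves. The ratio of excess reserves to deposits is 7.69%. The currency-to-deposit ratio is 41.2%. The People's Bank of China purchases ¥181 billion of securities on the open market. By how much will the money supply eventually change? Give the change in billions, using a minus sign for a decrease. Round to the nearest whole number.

The money multiplier is m = (1 + c) / (rr + e + c) = (1 + 0.412) / (0.045 + 0.0769 + 0.412) ≈ 2.6447.
The purchase adds 181 billion of base, so ΔM = m × ΔMB = 2.6447 × (+181) = 478.6907 billion.

¥479 billion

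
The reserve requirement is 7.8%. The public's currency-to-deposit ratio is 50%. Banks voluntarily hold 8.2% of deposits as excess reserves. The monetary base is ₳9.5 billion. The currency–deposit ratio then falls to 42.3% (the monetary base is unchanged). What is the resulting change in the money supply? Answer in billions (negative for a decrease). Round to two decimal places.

Initially m₁ = (1 + 0.5) / (0.078 + 0.082 + 0.5) ≈ 2.2727, so M₁ = 2.2727 × 9.5 ≈ 21.5907 billion.
After the change m₂ = (1 + 0.423) / (0.078 + 0.082 + 0.423) ≈ 2.4408, so M₂ = 2.4408 × 9.5 = 23.1876 billion.
ΔM = M₂ − M₁ = 23.1876 − 21.5907 = 1.5969 billion.

₳1.60 billion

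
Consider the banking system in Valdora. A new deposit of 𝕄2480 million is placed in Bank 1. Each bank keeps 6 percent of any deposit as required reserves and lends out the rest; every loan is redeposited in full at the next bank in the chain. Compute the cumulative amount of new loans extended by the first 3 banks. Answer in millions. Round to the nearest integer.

Bank i lends (1 − rr)^i of the original deposit: Bank 1 lends 2480·0.9400 = 2331.2000, Bank 2 lends 2480·0.9400² = 2191.3280, and so on.
Summing a geometric series: total = 2480·[0.9400·(1 − 0.9400^3) / (1 − 0.9400)] ≈ 6582.3763 million.

𝕄6582 million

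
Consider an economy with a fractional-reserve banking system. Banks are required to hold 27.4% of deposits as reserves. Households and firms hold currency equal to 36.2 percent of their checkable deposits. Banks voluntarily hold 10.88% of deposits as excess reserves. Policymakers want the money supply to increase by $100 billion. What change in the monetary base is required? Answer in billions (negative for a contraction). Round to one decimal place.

The money multiplier is m = (1 + c) / (rr + e + c) = (1 + 0.362) / (0.274 + 0.1088 + 0.362) ≈ 1.8287.
ΔMB = ΔM / m = (+100) / 1.8287 ≈ 54.6837 billion.

$54.7 billion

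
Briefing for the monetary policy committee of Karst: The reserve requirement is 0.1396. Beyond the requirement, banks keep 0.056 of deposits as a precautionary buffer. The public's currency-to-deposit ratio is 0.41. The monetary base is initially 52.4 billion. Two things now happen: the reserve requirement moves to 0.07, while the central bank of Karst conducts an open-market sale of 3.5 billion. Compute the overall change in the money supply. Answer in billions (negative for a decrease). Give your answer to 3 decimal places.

6.635 billion

Before: m₁ = (1 + 0.41) / (0.1396 + 0.056 + 0.41) ≈ 2.328269, MB₁ = 52.4, so M₁ = 2.328269 × 52.4 ≈ 122.0013 billion.
After: m₂ = (1 + 0.41) / (0.07 + 0.056 + 0.41) ≈ 2.630597, MB₂ = 52.4 − 3.5 = 48.9, so M₂ = 2.630597 × 48.9 ≈ 128.6362 billion.
ΔM = M₂ − M₁ = 128.6362 − 122.0013 = 6.6349 billion.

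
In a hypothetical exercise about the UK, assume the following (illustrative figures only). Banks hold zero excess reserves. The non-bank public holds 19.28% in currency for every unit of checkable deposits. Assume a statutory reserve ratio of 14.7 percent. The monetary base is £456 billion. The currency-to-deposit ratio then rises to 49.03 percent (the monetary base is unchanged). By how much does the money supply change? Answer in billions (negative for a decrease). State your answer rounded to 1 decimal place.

-534.4 billion

Initially m₁ = (1 + 0.1928) / (0.147 + 0.1928) ≈ 3.51030, so M₁ = 3.51030 × 456 = 1600.6968 billion.
After the change m₂ = (1 + 0.4903) / (0.147 + 0.4903) ≈ 2.33846, so M₂ = 2.33846 × 456 ≈ 1066.3378 billion.
ΔM = M₂ − M₁ = 1066.3378 − 1600.6968 = -534.359 billion.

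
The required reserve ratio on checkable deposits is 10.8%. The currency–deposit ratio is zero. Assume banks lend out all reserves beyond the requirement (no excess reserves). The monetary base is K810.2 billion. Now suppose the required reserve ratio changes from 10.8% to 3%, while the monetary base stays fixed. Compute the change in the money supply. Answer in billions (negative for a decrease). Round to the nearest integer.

Initially m₁ = 1 / (0.108) ≈ 9.2593, so M₁ = 9.2593 × 810.2 ≈ 7501.8849 billion.
After the change m₂ = 1 / (0.03) ≈ 33.3333, so M₂ = 33.3333 × 810.2 ≈ 27006.6397 billion.
ΔM = M₂ − M₁ = 27006.6397 − 7501.8849 = 19504.7548 billion.

K19505 billion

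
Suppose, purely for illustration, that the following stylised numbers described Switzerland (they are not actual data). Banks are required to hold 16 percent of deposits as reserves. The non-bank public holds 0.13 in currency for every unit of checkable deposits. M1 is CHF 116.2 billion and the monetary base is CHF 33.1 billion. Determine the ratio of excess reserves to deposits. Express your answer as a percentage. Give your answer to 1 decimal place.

Using m = M/MB = 116.2/33.1 ≈ 3.510574. Since m = (1 + c)/(c + rr + e), the denominator satisfies c + rr + e = (1 + c)/m = (1 + 0.13) / 3.510574 ≈ 0.321885.
With c = 0.13 and rr = 0.16, the ratio of excess reserves to deposits is 0.321885 − 0.13 − 0.16 = 0.031885.

3.2%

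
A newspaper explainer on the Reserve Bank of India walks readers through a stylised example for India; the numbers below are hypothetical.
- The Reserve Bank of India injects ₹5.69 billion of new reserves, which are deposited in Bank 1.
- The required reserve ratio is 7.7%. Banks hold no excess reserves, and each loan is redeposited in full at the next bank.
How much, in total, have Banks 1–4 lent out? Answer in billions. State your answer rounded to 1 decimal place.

₹18.7 billion

Bank i lends (1 − rr)^i of the original deposit: Bank 1 lends 5.69·0.9230 ≈ 5.2519, Bank 2 lends 5.69·0.9230² ≈ 4.8475, and so on.
Summing a geometric series: total = 5.69·[0.9230·(1 − 0.9230^4) / (1 − 0.9230)] ≈ 18.7033 billion.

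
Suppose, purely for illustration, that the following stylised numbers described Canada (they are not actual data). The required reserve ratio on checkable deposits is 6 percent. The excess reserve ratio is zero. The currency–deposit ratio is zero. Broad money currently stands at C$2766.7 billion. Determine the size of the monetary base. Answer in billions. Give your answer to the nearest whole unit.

With no currency drain and no excess reserves, the money multiplier is m = 1/rr = 1/0.06 ≈ 16.66667.
The monetary base is MB = M / m = 2766.7 / 16.66667 ≈ 166.002 billion.

C$166 billion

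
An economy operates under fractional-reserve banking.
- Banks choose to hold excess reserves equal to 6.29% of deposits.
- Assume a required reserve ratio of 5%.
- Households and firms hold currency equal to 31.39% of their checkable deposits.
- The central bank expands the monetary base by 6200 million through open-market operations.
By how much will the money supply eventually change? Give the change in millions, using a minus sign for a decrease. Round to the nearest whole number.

The money multiplier is m = (1 + c) / (rr + e + c) = (1 + 0.3139) / (0.05 + 0.0629 + 0.3139) ≈ 3.07849.
The purchase adds 6200 million of base, so ΔM = m × ΔMB = 3.07849 × (+6200) = 19086.638 million.

19087 million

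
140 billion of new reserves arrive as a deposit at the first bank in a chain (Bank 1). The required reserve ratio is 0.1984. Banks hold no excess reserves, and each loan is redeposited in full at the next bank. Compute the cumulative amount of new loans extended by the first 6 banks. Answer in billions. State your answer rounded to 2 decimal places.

Bank i lends (1 − rr)^i of the original deposit: Bank 1 lends 140·0.8016 = 112.2240, Bank 2 lends 140·0.8016² ≈ 89.9588, and so on.
Summing a geometric series: total = 140·[0.8016·(1 − 0.8016^6) / (1 − 0.8016)] ≈ 415.5764 billion.

415.58 billion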